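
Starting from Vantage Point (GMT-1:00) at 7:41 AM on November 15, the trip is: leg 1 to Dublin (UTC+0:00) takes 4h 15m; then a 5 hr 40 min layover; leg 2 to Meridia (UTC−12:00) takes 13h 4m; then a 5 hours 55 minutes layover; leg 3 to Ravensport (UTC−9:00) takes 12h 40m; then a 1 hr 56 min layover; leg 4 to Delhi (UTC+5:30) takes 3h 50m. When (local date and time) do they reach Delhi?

1:31 PM on Nov 17

Convert departure to UTC: 7:41 AM + 1:00 = 8:41 AM UTC on Nov 15.
Add 4 hours and 15 minutes leg 1 → 12:56 PM UTC.
Add 5 hours and 40 minutes layover in Dublin → 6:36 PM UTC.
Add 13 hours 4 minutes leg 2 → 7:40 AM UTC (Nov 16).
Add 5 hours 55 minutes layover in Meridia → 1:35 PM UTC.
Add 12 hours 40 minutes leg 3 → 2:15 AM UTC (Nov 17).
Add 1 hour and 56 minutes layover in Ravensport → 4:11 AM UTC.
Add 3 hours and 50 minutes leg 4 → 8:01 AM UTC.
Delhi is UTC+5:30, so local arrival = 8:01 AM + 5:30 = 1:31 PM on Nov 17.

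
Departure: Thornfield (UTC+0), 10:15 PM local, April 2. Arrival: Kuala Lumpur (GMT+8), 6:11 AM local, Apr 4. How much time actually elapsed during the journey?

23 hours 56 minutes

Departure is already UTC: 10:15 PM on Apr 2.
Arrival in UTC: 6:11 AM − 8:00 = 10:11 PM on Apr 3.
Elapsed = 10:11 PM − 10:15 PM (+1 day) = 23 hours 56 minutes.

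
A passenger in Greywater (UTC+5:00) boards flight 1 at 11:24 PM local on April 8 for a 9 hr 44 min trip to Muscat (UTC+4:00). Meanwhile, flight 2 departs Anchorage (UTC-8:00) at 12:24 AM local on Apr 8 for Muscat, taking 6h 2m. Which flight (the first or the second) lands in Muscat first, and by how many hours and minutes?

Flight 1 in UTC: 11:24 PM − 5:00 = 6:24 PM on Apr 8.
+9 hours 44 minutes → arrive 4:08 AM UTC on Apr 9.
Flight 2 in UTC: 12:24 AM + 8:00 = 8:24 AM on Apr 8.
+6 hours 2 minutes → arrive 2:26 PM UTC on Apr 8.
Flight 2 lands earlier by 13 hours 42 minutes.

the second, by 13 hours 42 minutes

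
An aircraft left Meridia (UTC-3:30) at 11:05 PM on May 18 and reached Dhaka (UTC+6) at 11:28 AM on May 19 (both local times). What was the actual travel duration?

Dhaka is 9:30 ahead of Meridia.
Clock-face elapsed time (ignoring zones) is 12 hours 23 minutes.
Actual elapsed = 12 hours 23 minutes − 9:30 = 2 hours 53 minutes.

2 hours 53 minutes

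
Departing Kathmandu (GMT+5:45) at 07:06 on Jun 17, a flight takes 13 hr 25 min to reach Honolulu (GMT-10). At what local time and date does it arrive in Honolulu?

04:46 on June 17

Honolulu is 15:45 behind Kathmandu.
After 13 hours and 25 minutes it is 20:31 in Kathmandu.
Shift by the zone difference: 20:31 − 15:45 = 04:46 on Jun 17 in Honolulu.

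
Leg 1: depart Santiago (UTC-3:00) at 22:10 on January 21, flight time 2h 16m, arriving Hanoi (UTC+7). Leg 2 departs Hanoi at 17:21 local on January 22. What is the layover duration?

6 hours 55 minutes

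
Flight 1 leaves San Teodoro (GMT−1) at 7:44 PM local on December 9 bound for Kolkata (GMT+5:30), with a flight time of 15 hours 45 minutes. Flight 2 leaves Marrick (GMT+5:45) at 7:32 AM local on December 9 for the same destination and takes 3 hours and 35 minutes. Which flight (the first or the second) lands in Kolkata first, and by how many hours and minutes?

the second, by 31 hours 7 minutes

Flight 1 in UTC: 7:44 PM + 1:00 = 8:44 PM on Dec 9.
+15 hours and 45 minutes → arrive 12:29 PM UTC on Dec 10.
Flight 2 in UTC: 7:32 AM − 5:45 = 1:47 AM on Dec 9.
+3 hours and 35 minutes → arrive 5:22 AM UTC on Dec 9.
Flight 2 lands earlier by 31 hours 7 minutes.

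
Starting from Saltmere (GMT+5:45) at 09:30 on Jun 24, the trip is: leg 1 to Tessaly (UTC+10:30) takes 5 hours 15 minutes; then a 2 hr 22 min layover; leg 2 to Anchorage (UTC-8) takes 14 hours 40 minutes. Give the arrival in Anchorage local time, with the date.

Convert departure to UTC: 09:30 − 5:45 = 03:45 UTC on Jun 24.
Add 5 hours 15 minutes leg 1 → 09:00 UTC.
Add 2 hours and 22 minutes layover in Tessaly → 11:22 UTC.
Add 14 hours and 40 minutes leg 2 → 02:02 UTC (Jun 25).
Anchorage is UTC−8:00, so local arrival = 02:02 − 8:00 = 18:02 on Jun 24.

18:02 on June 24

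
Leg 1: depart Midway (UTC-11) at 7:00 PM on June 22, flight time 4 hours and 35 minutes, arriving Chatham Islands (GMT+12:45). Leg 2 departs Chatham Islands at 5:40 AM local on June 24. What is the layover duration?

Convert departure to UTC: 7:00 PM + 11:00 = 6:00 AM UTC on Jun 23.
Add 4 hours 35 minutes flight time → 10:35 AM UTC.
Chatham Islands is UTC+12:45, so local arrival = 10:35 AM + 12:45 = 11:20 PM on Jun 23.
Layover = 5:40 AM − 11:20 PM (+1 day) = 6 hours 20 minutes.

6 hours 20 minutes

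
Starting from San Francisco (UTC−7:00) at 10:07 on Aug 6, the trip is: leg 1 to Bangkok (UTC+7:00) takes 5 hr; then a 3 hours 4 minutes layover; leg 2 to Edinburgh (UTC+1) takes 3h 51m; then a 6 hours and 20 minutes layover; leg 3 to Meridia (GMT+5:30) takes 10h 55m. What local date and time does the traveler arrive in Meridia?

Convert departure to UTC: 10:07 + 7:00 = 17:07 UTC on Aug 6.
Add 5 hours leg 1 → 22:07 UTC.
Add 3 hours and 4 minutes layover in Bangkok → 01:11 UTC (Aug 7).
Add 3 hours 51 minutes leg 2 → 05:02 UTC.
Add 6 hours 20 minutes layover in Edinburgh → 11:22 UTC.
Add 10 hours 55 minutes leg 3 → 22:17 UTC.
Meridia is UTC+5:30, so local arrival = 22:17 + 5:30 = 03:47 on Aug 8.

03:47 on August 8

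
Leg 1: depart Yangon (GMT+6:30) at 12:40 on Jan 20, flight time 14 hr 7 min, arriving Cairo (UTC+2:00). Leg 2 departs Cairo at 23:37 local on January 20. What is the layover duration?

Convert departure to UTC: 12:40 − 6:30 = 06:10 UTC on Jan 20.
Add 14 hours 7 minutes flight time → 20:17 UTC.
Cairo is UTC+2:00, so local arrival = 20:17 + 2:00 = 22:17 on Jan 20.
Layover = 23:37 − 22:17 = 1 hour 20 minutes.

1 hour 20 minutes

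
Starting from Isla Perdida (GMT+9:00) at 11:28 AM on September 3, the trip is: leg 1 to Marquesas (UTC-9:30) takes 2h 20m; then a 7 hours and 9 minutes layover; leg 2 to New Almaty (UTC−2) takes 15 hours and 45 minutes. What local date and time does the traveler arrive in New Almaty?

Convert departure to UTC: 11:28 AM − 9:00 = 2:28 AM UTC on Sep 3.
Add 2 hours and 20 minutes leg 1 → 4:48 AM UTC.
Add 7 hours and 9 minutes layover in Marquesas → 11:57 AM UTC.
Add 15 hours and 45 minutes leg 2 → 3:42 AM UTC (Sep 4).
New Almaty is UTC−2:00, so local arrival = 3:42 AM − 2:00 = 1:42 AM on Sep 4.

1:42 AM on September 4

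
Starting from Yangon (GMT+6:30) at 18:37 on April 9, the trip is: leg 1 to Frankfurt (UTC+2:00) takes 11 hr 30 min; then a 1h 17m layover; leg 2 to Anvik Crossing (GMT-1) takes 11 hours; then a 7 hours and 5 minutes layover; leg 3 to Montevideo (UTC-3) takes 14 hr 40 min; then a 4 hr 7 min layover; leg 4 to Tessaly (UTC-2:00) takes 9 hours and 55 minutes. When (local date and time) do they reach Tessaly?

21:41 on April 11

Convert departure to UTC: 18:37 − 6:30 = 12:07 UTC on Apr 9.
Add 11 hours and 30 minutes leg 1 → 23:37 UTC.
Add 1 hour 17 minutes layover in Frankfurt → 00:54 UTC (Apr 10).
Add 11 hours leg 2 → 11:54 UTC.
Add 7 hours 5 minutes layover in Anvik Crossing → 18:59 UTC.
Add 14 hours 40 minutes leg 3 → 09:39 UTC (Apr 11).
Add 4 hours and 7 minutes layover in Montevideo → 13:46 UTC.
Add 9 hours 55 minutes leg 4 → 23:41 UTC.
Tessaly is UTC−2:00, so local arrival = 23:41 − 2:00 = 21:41 on Apr 11.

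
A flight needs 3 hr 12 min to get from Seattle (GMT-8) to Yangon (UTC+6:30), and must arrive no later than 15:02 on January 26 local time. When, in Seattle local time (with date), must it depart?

21:20 on January 25

Target arrival in UTC: 15:02 − 6:30 = 08:32 on Jan 26.
Subtract 3 hours and 12 minutes → departure 05:20 UTC on Jan 26.
Seattle is UTC−8:00: 05:20 − 8:00 = 21:20 on Jan 25.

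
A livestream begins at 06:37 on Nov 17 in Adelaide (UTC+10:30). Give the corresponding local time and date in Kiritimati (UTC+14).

10:07 on November 17

In UTC: 06:37 − 10:30 = 20:07 on Nov 16.
Kiritimati is UTC+14:00: 20:07 + 14:00 = 10:07 on Nov 17.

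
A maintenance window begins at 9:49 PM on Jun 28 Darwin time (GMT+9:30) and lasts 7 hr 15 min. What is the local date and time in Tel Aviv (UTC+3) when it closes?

Tel Aviv is 6:30 behind Darwin.
After 7 hours 15 minutes it is 5:04 AM (Jun 29) in Darwin.
Shift by the zone difference: 5:04 AM − 6:30 = 10:34 PM on Jun 28 in Tel Aviv.

10:34 PM on June 28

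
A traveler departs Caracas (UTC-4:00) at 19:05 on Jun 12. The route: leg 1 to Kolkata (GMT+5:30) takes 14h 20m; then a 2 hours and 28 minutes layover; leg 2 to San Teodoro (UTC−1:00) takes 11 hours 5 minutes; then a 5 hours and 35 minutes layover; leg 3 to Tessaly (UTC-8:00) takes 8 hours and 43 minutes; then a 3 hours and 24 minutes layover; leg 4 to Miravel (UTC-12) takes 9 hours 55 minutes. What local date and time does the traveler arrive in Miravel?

Convert departure to UTC: 19:05 + 4:00 = 23:05 UTC on Jun 12.
Add 14 hours and 20 minutes leg 1 → 13:25 UTC (Jun 13).
Add 2 hours 28 minutes layover in Kolkata → 15:53 UTC.
Add 11 hours and 5 minutes leg 2 → 02:58 UTC (Jun 14).
Add 5 hours and 35 minutes layover in San Teodoro → 08:33 UTC.
Add 8 hours and 43 minutes leg 3 → 17:16 UTC.
Add 3 hours 24 minutes layover in Tessaly → 20:40 UTC.
Add 9 hours and 55 minutes leg 4 → 06:35 UTC (Jun 15).
Miravel is UTC−12:00, so local arrival = 06:35 − 12:00 = 18:35 on Jun 14.

18:35 on June 14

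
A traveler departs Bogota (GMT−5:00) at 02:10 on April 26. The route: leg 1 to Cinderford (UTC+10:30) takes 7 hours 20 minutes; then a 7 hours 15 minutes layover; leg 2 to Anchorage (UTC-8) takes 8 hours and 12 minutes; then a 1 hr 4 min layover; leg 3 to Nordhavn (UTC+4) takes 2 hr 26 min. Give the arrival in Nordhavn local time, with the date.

13:27 on April 27

Convert departure to UTC: 02:10 + 5:00 = 07:10 UTC on Apr 26.
Add 7 hours and 20 minutes leg 1 → 14:30 UTC.
Add 7 hours 15 minutes layover in Cinderford → 21:45 UTC.
Add 8 hours and 12 minutes leg 2 → 05:57 UTC (Apr 27).
Add 1 hour 4 minutes layover in Anchorage → 07:01 UTC.
Add 2 hours and 26 minutes leg 3 → 09:27 UTC.
Nordhavn is UTC+4:00, so local arrival = 09:27 + 4:00 = 13:27 on Apr 27.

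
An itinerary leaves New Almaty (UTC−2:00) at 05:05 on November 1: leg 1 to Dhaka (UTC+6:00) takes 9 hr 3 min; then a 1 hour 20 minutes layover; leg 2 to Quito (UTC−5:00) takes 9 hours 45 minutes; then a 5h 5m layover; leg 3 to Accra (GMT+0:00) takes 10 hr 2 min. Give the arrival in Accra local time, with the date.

Convert departure to UTC: 05:05 + 2:00 = 07:05 UTC on Nov 1.
Add 9 hours 3 minutes leg 1 → 16:08 UTC.
Add 1 hour and 20 minutes layover in Dhaka → 17:28 UTC.
Add 9 hours 45 minutes leg 2 → 03:13 UTC (Nov 2).
Add 5 hours 5 minutes layover in Quito → 08:18 UTC.
Add 10 hours 2 minutes leg 3 → 18:20 UTC.
Accra is UTC+0, so local arrival is the same: 18:20 on Nov 2.

18:20 on Nov 2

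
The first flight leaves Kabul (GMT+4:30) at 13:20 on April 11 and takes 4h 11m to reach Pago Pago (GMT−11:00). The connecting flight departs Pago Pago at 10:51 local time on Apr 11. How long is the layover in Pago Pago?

Convert departure to UTC: 13:20 − 4:30 = 08:50 UTC on Apr 11.
Add 4 hours and 11 minutes flight time → 13:01 UTC.
Pago Pago is UTC−11:00, so local arrival = 13:01 − 11:00 = 02:01 on Apr 11.
Layover = 10:51 − 02:01 = 8 hours 50 minutes.

8 hours 50 minutes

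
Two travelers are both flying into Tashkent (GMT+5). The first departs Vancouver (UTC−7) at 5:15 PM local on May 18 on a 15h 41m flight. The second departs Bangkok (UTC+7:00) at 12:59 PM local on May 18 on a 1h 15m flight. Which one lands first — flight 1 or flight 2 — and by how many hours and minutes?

the second, by 32 hours 42 minutes

Flight 1 in UTC: 5:15 PM + 7:00 = 12:15 AM on May 19.
+15 hours and 41 minutes → arrive 3:56 PM UTC on May 19.
Flight 2 in UTC: 12:59 PM − 7:00 = 5:59 AM on May 18.
+1 hour 15 minutes → arrive 7:14 AM UTC on May 18.
Flight 2 lands earlier by 32 hours 42 minutes.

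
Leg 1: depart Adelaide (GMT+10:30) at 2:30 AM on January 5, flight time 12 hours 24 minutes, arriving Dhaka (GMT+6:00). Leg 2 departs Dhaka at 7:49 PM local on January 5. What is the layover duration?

9 hours 25 minutes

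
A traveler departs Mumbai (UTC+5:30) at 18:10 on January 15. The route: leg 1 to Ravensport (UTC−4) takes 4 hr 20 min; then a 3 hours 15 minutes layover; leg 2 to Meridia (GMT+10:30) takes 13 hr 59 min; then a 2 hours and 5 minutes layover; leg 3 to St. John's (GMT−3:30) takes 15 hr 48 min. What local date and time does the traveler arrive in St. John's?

00:37 on Jan 17

Convert departure to UTC: 18:10 − 5:30 = 12:40 UTC on Jan 15.
Add 4 hours 20 minutes leg 1 → 17:00 UTC.
Add 3 hours 15 minutes layover in Ravensport → 20:15 UTC.
Add 13 hours 59 minutes leg 2 → 10:14 UTC (Jan 16).
Add 2 hours and 5 minutes layover in Meridia → 12:19 UTC.
Add 15 hours and 48 minutes leg 3 → 04:07 UTC (Jan 17).
St. John's is UTC−3:30, so local arrival = 04:07 − 3:30 = 00:37 on Jan 17.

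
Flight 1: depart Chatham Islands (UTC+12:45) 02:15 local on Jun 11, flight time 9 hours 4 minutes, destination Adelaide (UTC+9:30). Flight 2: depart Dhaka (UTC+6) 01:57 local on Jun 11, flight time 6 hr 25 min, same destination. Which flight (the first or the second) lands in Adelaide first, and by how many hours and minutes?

the first, by 3 hours 48 minutes

Flight 1 in UTC: 02:15 − 12:45 = 13:30 on Jun 10.
+9 hours and 4 minutes → arrive 22:34 UTC on Jun 10.
Flight 2 in UTC: 01:57 − 6:00 = 19:57 on Jun 10.
+6 hours 25 minutes → arrive 02:22 UTC on Jun 11.
Flight 1 lands earlier by 3 hours 48 minutes.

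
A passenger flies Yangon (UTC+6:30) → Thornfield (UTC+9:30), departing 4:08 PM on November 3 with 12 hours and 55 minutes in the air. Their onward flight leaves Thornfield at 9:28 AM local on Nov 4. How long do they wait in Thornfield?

Convert departure to UTC: 4:08 PM − 6:30 = 9:38 AM UTC on Nov 3.
Add 12 hours and 55 minutes flight time → 10:33 PM UTC.
Thornfield is UTC+9:30, so local arrival = 10:33 PM + 9:30 = 8:03 AM on Nov 4.
Layover = 9:28 AM − 8:03 AM = 1 hour 25 minutes.

1 hour 25 minutes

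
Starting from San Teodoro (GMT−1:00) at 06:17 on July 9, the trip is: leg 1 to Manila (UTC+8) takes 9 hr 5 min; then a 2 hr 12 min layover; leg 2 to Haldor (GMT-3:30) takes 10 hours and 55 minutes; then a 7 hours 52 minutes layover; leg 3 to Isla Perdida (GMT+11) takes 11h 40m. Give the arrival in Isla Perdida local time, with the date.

Convert departure to UTC: 06:17 + 1:00 = 07:17 UTC on Jul 9.
Add 9 hours 5 minutes leg 1 → 16:22 UTC.
Add 2 hours 12 minutes layover in Manila → 18:34 UTC.
Add 10 hours 55 minutes leg 2 → 05:29 UTC (Jul 10).
Add 7 hours and 52 minutes layover in Haldor → 13:21 UTC.
Add 11 hours 40 minutes leg 3 → 01:01 UTC (Jul 11).
Isla Perdida is UTC+11:00, so local arrival = 01:01 + 11:00 = 12:01 on Jul 11.

12:01 on Jul 11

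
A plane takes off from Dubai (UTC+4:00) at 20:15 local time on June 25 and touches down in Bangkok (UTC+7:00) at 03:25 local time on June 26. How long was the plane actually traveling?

Departure in UTC: 20:15 − 4:00 = 16:15 on Jun 25.
Arrival in UTC: 03:25 − 7:00 = 20:25 on Jun 25.
Elapsed = 20:25 − 16:15 = 4 hours 10 minutes.

4 hours 10 minutes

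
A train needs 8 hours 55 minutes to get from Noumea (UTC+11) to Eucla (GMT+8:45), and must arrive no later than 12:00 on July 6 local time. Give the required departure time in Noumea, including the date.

Target arrival in UTC: 12:00 − 8:45 = 03:15 on Jul 6.
Subtract 8 hours and 55 minutes → departure 18:20 UTC on Jul 5.
Noumea is UTC+11:00: 18:20 + 11:00 = 05:20 on Jul 6.

05:20 on July 6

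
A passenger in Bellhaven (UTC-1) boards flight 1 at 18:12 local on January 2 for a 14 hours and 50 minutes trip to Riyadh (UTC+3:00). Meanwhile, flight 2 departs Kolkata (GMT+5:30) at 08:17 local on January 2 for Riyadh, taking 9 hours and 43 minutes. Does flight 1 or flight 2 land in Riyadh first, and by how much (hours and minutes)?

the second, by 21 hours 32 minutes

Flight 1 in UTC: 18:12 + 1:00 = 19:12 on Jan 2.
+14 hours and 50 minutes → arrive 10:02 UTC on Jan 3.
Flight 2 in UTC: 08:17 − 5:30 = 02:47 on Jan 2.
+9 hours and 43 minutes → arrive 12:30 UTC on Jan 2.
Flight 2 lands earlier by 21 hours 32 minutes.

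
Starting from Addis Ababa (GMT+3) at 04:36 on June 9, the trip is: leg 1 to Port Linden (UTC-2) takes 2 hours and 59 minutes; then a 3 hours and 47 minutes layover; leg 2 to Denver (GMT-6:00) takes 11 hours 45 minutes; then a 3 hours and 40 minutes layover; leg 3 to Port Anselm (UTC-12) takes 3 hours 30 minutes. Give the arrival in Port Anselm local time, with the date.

15:17 on Jun 9

Convert departure to UTC: 04:36 − 3:00 = 01:36 UTC on Jun 9.
Add 2 hours 59 minutes leg 1 → 04:35 UTC.
Add 3 hours 47 minutes layover in Port Linden → 08:22 UTC.
Add 11 hours 45 minutes leg 2 → 20:07 UTC.
Add 3 hours 40 minutes layover in Denver → 23:47 UTC.
Add 3 hours and 30 minutes leg 3 → 03:17 UTC (Jun 10).
Port Anselm is UTC−12:00, so local arrival = 03:17 − 12:00 = 15:17 on Jun 9.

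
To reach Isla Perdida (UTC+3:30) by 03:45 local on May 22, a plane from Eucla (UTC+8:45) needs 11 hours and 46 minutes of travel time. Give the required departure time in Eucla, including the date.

Target arrival in UTC: 03:45 − 3:30 = 00:15 on May 22.
Subtract 11 hours 46 minutes → departure 12:29 UTC on May 21.
Eucla is UTC+8:45: 12:29 + 8:45 = 21:14 on May 21.

21:14 on May 21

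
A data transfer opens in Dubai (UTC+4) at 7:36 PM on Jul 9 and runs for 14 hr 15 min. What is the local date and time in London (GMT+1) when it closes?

Convert start to UTC: 7:36 PM − 4:00 = 3:36 PM UTC on Jul 9.
Add 14 hours 15 minutes duration → 5:51 AM UTC (Jul 10).
London is UTC+1:00, so local end time = 5:51 AM + 1:00 = 6:51 AM on Jul 10.

6:51 AM on July 10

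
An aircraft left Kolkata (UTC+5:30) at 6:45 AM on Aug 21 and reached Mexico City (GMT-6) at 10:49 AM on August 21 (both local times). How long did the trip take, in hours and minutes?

15 hours 34 minutes

Departure in UTC: 6:45 AM − 5:30 = 1:15 AM on Aug 21.
Arrival in UTC: 10:49 AM + 6:00 = 4:49 PM on Aug 21.
Elapsed = 4:49 PM − 1:15 AM = 15 hours 34 minutes.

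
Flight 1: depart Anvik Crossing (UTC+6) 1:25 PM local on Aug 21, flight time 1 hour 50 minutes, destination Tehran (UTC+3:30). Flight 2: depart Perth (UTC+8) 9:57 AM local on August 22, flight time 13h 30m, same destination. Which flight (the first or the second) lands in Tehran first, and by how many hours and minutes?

the first, by 30 hours 12 minutes

Flight 1 in UTC: 1:25 PM − 6:00 = 7:25 AM on Aug 21.
+1 hour 50 minutes → arrive 9:15 AM UTC on Aug 21.
Flight 2 in UTC: 9:57 AM − 8:00 = 1:57 AM on Aug 22.
+13 hours and 30 minutes → arrive 3:27 PM UTC on Aug 22.
Flight 1 lands earlier by 30 hours 12 minutes.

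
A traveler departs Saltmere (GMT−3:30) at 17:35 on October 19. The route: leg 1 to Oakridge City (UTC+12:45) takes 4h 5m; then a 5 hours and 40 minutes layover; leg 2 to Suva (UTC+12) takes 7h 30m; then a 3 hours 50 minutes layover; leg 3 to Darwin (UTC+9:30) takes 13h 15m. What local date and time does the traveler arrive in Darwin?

16:55 on October 21

Convert departure to UTC: 17:35 + 3:30 = 21:05 UTC on Oct 19.
Add 4 hours and 5 minutes leg 1 → 01:10 UTC (Oct 20).
Add 5 hours and 40 minutes layover in Oakridge City → 06:50 UTC.
Add 7 hours and 30 minutes leg 2 → 14:20 UTC.
Add 3 hours 50 minutes layover in Suva → 18:10 UTC.
Add 13 hours 15 minutes leg 3 → 07:25 UTC (Oct 21).
Darwin is UTC+9:30, so local arrival = 07:25 + 9:30 = 16:55 on Oct 21.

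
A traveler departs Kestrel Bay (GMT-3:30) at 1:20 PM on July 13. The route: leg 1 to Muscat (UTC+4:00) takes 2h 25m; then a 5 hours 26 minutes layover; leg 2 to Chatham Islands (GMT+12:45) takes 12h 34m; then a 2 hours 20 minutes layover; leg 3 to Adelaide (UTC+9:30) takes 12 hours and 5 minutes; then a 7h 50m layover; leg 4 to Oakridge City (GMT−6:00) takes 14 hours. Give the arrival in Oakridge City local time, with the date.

7:30 PM on July 15

Convert departure to UTC: 1:20 PM + 3:30 = 4:50 PM UTC on Jul 13.
Add 2 hours 25 minutes leg 1 → 7:15 PM UTC.
Add 5 hours 26 minutes layover in Muscat → 12:41 AM UTC (Jul 14).
Add 12 hours 34 minutes leg 2 → 1:15 PM UTC.
Add 2 hours 20 minutes layover in Chatham Islands → 3:35 PM UTC.
Add 12 hours and 5 minutes leg 3 → 3:40 AM UTC (Jul 15).
Add 7 hours and 50 minutes layover in Adelaide → 11:30 AM UTC.
Add 14 hours leg 4 → 1:30 AM UTC (Jul 16).
Oakridge City is UTC−6:00, so local arrival = 1:30 AM − 6:00 = 7:30 PM on Jul 15.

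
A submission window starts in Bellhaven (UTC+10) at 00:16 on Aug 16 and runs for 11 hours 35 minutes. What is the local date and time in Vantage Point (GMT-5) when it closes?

20:51 on August 15

Convert start to UTC: 00:16 − 10:00 = 14:16 UTC on Aug 15.
Add 11 hours and 35 minutes duration → 01:51 UTC (Aug 16).
Vantage Point is UTC−5:00, so local end time = 01:51 − 5:00 = 20:51 on Aug 15.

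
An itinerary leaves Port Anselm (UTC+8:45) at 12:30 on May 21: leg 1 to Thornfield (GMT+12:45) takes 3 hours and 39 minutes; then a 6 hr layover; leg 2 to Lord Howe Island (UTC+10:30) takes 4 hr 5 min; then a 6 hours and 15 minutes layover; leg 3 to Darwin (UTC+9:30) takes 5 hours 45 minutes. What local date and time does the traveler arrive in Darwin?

14:59 on May 22

Convert departure to UTC: 12:30 − 8:45 = 03:45 UTC on May 21.
Add 3 hours 39 minutes leg 1 → 07:24 UTC.
Add 6 hours layover in Thornfield → 13:24 UTC.
Add 4 hours 5 minutes leg 2 → 17:29 UTC.
Add 6 hours 15 minutes layover in Lord Howe Island → 23:44 UTC.
Add 5 hours and 45 minutes leg 3 → 05:29 UTC (May 22).
Darwin is UTC+9:30, so local arrival = 05:29 + 9:30 = 14:59 on May 22.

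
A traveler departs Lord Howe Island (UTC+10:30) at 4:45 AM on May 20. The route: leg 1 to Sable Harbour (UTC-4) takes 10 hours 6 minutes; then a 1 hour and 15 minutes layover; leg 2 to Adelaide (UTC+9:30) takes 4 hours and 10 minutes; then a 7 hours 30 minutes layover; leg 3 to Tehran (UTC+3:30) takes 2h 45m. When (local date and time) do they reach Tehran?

Convert departure to UTC: 4:45 AM − 10:30 = 6:15 PM UTC on May 19.
Add 10 hours 6 minutes leg 1 → 4:21 AM UTC (May 20).
Add 1 hour 15 minutes layover in Sable Harbour → 5:36 AM UTC.
Add 4 hours and 10 minutes leg 2 → 9:46 AM UTC.
Add 7 hours and 30 minutes layover in Adelaide → 5:16 PM UTC.
Add 2 hours and 45 minutes leg 3 → 8:01 PM UTC.
Tehran is UTC+3:30, so local arrival = 8:01 PM + 3:30 = 11:31 PM on May 20.

11:31 PM on May 20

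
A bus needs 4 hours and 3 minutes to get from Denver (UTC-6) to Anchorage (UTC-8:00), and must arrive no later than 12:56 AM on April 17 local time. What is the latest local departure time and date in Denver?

Target arrival in UTC: 12:56 AM + 8:00 = 8:56 AM on Apr 17.
Subtract 4 hours 3 minutes → departure 4:53 AM UTC on Apr 17.
Denver is UTC−6:00: 4:53 AM − 6:00 = 10:53 PM on Apr 16.

10:53 PM on April 16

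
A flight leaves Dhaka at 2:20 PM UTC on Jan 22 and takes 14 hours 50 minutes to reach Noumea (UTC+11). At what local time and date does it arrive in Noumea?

Departure is given in UTC: 2:20 PM on Jan 22.
Add 14 hours and 50 minutes → 5:10 AM UTC (Jan 23).
Noumea is UTC+11:00: 5:10 AM + 11:00 = 4:10 PM on Jan 23.

4:10 PM on Jan 23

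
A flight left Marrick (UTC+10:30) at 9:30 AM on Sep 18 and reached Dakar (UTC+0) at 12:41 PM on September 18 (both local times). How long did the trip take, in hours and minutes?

13 hours 41 minutes

Departure in UTC: 9:30 AM − 10:30 = 11:00 PM on Sep 17.
Arrival is already UTC: 12:41 PM on Sep 18.
Elapsed = 12:41 PM − 11:00 PM (+1 day) = 13 hours 41 minutes.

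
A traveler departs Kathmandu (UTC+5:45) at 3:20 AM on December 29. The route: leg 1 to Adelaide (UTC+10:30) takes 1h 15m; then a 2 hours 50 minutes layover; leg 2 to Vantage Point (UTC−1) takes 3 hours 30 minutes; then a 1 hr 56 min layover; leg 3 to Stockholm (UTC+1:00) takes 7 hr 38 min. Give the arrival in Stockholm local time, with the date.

3:44 PM on Dec 29

Convert departure to UTC: 3:20 AM − 5:45 = 9:35 PM UTC on Dec 28.
Add 1 hour and 15 minutes leg 1 → 10:50 PM UTC.
Add 2 hours and 50 minutes layover in Adelaide → 1:40 AM UTC (Dec 29).
Add 3 hours and 30 minutes leg 2 → 5:10 AM UTC.
Add 1 hour 56 minutes layover in Vantage Point → 7:06 AM UTC.
Add 7 hours and 38 minutes leg 3 → 2:44 PM UTC.
Stockholm is UTC+1:00, so local arrival = 2:44 PM + 1:00 = 3:44 PM on Dec 29.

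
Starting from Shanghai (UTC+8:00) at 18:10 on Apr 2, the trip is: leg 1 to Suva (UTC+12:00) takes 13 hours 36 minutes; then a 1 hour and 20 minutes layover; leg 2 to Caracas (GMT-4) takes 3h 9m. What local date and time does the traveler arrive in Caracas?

00:15 on Apr 3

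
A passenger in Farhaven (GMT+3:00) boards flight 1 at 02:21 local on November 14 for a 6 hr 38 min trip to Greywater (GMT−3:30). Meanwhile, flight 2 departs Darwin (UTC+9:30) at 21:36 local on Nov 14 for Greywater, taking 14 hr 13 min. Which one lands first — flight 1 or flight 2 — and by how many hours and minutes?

Flight 1 in UTC: 02:21 − 3:00 = 23:21 on Nov 13.
+6 hours and 38 minutes → arrive 05:59 UTC on Nov 14.
Flight 2 in UTC: 21:36 − 9:30 = 12:06 on Nov 14.
+14 hours 13 minutes → arrive 02:19 UTC on Nov 15.
Flight 1 lands earlier by 20 hours 20 minutes.

the first, by 20 hours 20 minutes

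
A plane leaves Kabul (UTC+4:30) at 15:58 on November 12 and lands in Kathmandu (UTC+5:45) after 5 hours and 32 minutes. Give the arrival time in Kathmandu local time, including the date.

22:45 on Nov 12

Convert departure to UTC: 15:58 − 4:30 = 11:28 UTC on Nov 12.
Add 5 hours and 32 minutes travel time → 17:00 UTC.
Kathmandu is UTC+5:45, so local arrival = 17:00 + 5:45 = 22:45 on Nov 12.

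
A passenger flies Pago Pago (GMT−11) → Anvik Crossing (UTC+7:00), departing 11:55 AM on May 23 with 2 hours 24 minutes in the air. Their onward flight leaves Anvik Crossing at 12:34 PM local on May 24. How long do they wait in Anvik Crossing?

4 hours 15 minutes

Convert departure to UTC: 11:55 AM + 11:00 = 10:55 PM UTC on May 23.
Add 2 hours 24 minutes flight time → 1:19 AM UTC (May 24).
Anvik Crossing is UTC+7:00, so local arrival = 1:19 AM + 7:00 = 8:19 AM on May 24.
Layover = 12:34 PM − 8:19 AM = 4 hours 15 minutes.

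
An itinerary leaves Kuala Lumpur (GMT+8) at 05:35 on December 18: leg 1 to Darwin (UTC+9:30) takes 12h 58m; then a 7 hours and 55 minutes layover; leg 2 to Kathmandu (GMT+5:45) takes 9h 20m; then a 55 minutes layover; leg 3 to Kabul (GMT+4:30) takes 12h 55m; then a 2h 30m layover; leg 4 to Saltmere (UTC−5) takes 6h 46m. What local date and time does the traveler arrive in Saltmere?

Convert departure to UTC: 05:35 − 8:00 = 21:35 UTC on Dec 17.
Add 12 hours and 58 minutes leg 1 → 10:33 UTC (Dec 18).
Add 7 hours and 55 minutes layover in Darwin → 18:28 UTC.
Add 9 hours and 20 minutes leg 2 → 03:48 UTC (Dec 19).
Add 55 minutes layover in Kathmandu → 04:43 UTC.
Add 12 hours and 55 minutes leg 3 → 17:38 UTC.
Add 2 hours 30 minutes layover in Kabul → 20:08 UTC.
Add 6 hours and 46 minutes leg 4 → 02:54 UTC (Dec 20).
Saltmere is UTC−5:00, so local arrival = 02:54 − 5:00 = 21:54 on Dec 19.

21:54 on December 19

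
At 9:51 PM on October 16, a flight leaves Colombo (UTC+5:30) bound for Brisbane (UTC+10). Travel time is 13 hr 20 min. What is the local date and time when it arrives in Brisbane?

3:41 PM on Oct 17

Brisbane is 4:30 ahead of Colombo.
After 13 hours and 20 minutes it is 11:11 AM (Oct 17) in Colombo.
Shift by the zone difference: 11:11 AM + 4:30 = 3:41 PM on Oct 17 in Brisbane.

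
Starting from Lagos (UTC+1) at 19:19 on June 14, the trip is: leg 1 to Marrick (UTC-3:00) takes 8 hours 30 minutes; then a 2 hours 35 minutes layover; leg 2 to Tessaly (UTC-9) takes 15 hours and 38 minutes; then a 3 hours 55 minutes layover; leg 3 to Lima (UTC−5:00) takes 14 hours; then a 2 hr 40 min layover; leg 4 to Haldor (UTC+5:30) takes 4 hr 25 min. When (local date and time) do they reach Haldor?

Convert departure to UTC: 19:19 − 1:00 = 18:19 UTC on Jun 14.
Add 8 hours 30 minutes leg 1 → 02:49 UTC (Jun 15).
Add 2 hours 35 minutes layover in Marrick → 05:24 UTC.
Add 15 hours and 38 minutes leg 2 → 21:02 UTC.
Add 3 hours and 55 minutes layover in Tessaly → 00:57 UTC (Jun 16).
Add 14 hours leg 3 → 14:57 UTC.
Add 2 hours and 40 minutes layover in Lima → 17:37 UTC.
Add 4 hours and 25 minutes leg 4 → 22:02 UTC.
Haldor is UTC+5:30, so local arrival = 22:02 + 5:30 = 03:32 on Jun 17.

03:32 on June 17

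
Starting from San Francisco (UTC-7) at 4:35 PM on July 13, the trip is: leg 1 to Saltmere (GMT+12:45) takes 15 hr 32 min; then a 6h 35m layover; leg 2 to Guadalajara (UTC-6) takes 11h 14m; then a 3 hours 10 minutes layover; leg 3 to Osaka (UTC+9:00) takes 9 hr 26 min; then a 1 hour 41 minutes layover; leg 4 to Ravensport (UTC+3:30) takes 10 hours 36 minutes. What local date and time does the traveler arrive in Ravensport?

1:19 PM on Jul 16

Convert departure to UTC: 4:35 PM + 7:00 = 11:35 PM UTC on Jul 13.
Add 15 hours 32 minutes leg 1 → 3:07 PM UTC (Jul 14).
Add 6 hours 35 minutes layover in Saltmere → 9:42 PM UTC.
Add 11 hours and 14 minutes leg 2 → 8:56 AM UTC (Jul 15).
Add 3 hours 10 minutes layover in Guadalajara → 12:06 PM UTC.
Add 9 hours 26 minutes leg 3 → 9:32 PM UTC.
Add 1 hour and 41 minutes layover in Osaka → 11:13 PM UTC.
Add 10 hours and 36 minutes leg 4 → 9:49 AM UTC (Jul 16).
Ravensport is UTC+3:30, so local arrival = 9:49 AM + 3:30 = 1:19 PM on Jul 16.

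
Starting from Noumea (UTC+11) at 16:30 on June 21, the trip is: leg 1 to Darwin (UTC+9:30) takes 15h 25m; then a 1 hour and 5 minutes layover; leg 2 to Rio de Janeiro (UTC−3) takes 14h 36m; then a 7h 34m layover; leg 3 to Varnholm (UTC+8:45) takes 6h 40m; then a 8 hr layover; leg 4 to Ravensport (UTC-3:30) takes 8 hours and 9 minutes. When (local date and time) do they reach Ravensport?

15:29 on June 23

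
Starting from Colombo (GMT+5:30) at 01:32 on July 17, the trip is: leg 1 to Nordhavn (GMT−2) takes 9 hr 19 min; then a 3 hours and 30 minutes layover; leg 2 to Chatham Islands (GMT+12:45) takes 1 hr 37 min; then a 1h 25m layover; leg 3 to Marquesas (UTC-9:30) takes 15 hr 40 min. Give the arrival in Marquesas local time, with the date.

18:03 on July 17

Convert departure to UTC: 01:32 − 5:30 = 20:02 UTC on Jul 16.
Add 9 hours and 19 minutes leg 1 → 05:21 UTC (Jul 17).
Add 3 hours and 30 minutes layover in Nordhavn → 08:51 UTC.
Add 1 hour 37 minutes leg 2 → 10:28 UTC.
Add 1 hour and 25 minutes layover in Chatham Islands → 11:53 UTC.
Add 15 hours 40 minutes leg 3 → 03:33 UTC (Jul 18).
Marquesas is UTC−9:30, so local arrival = 03:33 − 9:30 = 18:03 on Jul 17.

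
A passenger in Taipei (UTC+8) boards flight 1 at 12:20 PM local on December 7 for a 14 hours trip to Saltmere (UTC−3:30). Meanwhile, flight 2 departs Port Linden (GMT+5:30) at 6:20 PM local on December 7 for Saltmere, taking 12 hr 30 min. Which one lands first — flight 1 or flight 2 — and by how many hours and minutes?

the first, by 7 hours

Flight 1 in UTC: 12:20 PM − 8:00 = 4:20 AM on Dec 7.
+14 hours → arrive 6:20 PM UTC on Dec 7.
Flight 2 in UTC: 6:20 PM − 5:30 = 12:50 PM on Dec 7.
+12 hours 30 minutes → arrive 1:20 AM UTC on Dec 8.
Flight 1 lands earlier by 7 hours.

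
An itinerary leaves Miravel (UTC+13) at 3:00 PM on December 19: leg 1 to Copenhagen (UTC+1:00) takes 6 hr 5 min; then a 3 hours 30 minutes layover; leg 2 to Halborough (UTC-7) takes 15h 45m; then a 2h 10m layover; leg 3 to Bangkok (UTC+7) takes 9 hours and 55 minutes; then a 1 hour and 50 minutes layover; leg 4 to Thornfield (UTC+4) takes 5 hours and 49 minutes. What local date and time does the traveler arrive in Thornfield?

3:04 AM on Dec 21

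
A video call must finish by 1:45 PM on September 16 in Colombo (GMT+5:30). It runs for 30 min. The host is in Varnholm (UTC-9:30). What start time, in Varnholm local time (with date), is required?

10:15 PM on September 15

Target end time in UTC: 1:45 PM − 5:30 = 8:15 AM on Sep 16.
Subtract 30 minutes → start 7:45 AM UTC on Sep 16.
Varnholm is UTC−9:30: 7:45 AM − 9:30 = 10:15 PM on Sep 15.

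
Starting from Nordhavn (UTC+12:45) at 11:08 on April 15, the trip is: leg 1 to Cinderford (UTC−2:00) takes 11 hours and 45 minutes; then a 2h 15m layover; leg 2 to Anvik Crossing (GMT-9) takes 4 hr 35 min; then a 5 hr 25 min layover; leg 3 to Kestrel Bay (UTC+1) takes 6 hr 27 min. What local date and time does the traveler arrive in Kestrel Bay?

05:50 on Apr 16

Convert departure to UTC: 11:08 − 12:45 = 22:23 UTC on Apr 14.
Add 11 hours and 45 minutes leg 1 → 10:08 UTC (Apr 15).
Add 2 hours and 15 minutes layover in Cinderford → 12:23 UTC.
Add 4 hours and 35 minutes leg 2 → 16:58 UTC.
Add 5 hours and 25 minutes layover in Anvik Crossing → 22:23 UTC.
Add 6 hours and 27 minutes leg 3 → 04:50 UTC (Apr 16).
Kestrel Bay is UTC+1:00, so local arrival = 04:50 + 1:00 = 05:50 on Apr 16.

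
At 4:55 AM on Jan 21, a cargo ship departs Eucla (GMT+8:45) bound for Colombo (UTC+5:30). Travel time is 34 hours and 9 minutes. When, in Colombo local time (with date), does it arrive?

Convert departure to UTC: 4:55 AM − 8:45 = 8:10 PM UTC on Jan 20.
Add 34 hours and 9 minutes travel time → 6:19 AM UTC (Jan 22).
Colombo is UTC+5:30, so local arrival = 6:19 AM + 5:30 = 11:49 AM on Jan 22.

11:49 AM on Jan 22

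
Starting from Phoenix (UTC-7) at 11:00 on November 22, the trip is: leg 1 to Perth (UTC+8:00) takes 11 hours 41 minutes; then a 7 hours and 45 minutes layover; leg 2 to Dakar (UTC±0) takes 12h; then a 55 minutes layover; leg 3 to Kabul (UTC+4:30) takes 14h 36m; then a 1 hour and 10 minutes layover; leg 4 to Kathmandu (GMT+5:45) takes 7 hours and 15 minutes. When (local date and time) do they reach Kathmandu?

Convert departure to UTC: 11:00 + 7:00 = 18:00 UTC on Nov 22.
Add 11 hours and 41 minutes leg 1 → 05:41 UTC (Nov 23).
Add 7 hours and 45 minutes layover in Perth → 13:26 UTC.
Add 12 hours leg 2 → 01:26 UTC (Nov 24).
Add 55 minutes layover in Dakar → 02:21 UTC.
Add 14 hours and 36 minutes leg 3 → 16:57 UTC.
Add 1 hour and 10 minutes layover in Kabul → 18:07 UTC.
Add 7 hours and 15 minutes leg 4 → 01:22 UTC (Nov 25).
Kathmandu is UTC+5:45, so local arrival = 01:22 + 5:45 = 07:07 on Nov 25.

07:07 on November 25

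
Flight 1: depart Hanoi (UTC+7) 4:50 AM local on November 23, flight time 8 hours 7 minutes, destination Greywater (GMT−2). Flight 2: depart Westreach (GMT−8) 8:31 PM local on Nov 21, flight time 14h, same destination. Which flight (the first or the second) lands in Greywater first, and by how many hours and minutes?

the second, by 11 hours 26 minutes

Flight 1 in UTC: 4:50 AM − 7:00 = 9:50 PM on Nov 22.
+8 hours 7 minutes → arrive 5:57 AM UTC on Nov 23.
Flight 2 in UTC: 8:31 PM + 8:00 = 4:31 AM on Nov 22.
+14 hours → arrive 6:31 PM UTC on Nov 22.
Flight 2 lands earlier by 11 hours 26 minutes.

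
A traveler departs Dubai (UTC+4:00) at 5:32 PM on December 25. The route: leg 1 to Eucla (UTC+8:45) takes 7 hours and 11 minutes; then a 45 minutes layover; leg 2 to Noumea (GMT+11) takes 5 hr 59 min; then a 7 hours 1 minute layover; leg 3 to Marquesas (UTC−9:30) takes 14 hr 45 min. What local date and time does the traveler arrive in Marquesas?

Convert departure to UTC: 5:32 PM − 4:00 = 1:32 PM UTC on Dec 25.
Add 7 hours and 11 minutes leg 1 → 8:43 PM UTC.
Add 45 minutes layover in Eucla → 9:28 PM UTC.
Add 5 hours 59 minutes leg 2 → 3:27 AM UTC (Dec 26).
Add 7 hours 1 minute layover in Noumea → 10:28 AM UTC.
Add 14 hours and 45 minutes leg 3 → 1:13 AM UTC (Dec 27).
Marquesas is UTC−9:30, so local arrival = 1:13 AM − 9:30 = 3:43 PM on Dec 26.

3:43 PM on December 26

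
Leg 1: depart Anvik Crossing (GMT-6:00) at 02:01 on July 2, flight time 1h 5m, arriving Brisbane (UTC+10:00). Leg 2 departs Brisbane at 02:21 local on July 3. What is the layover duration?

7 hours 15 minutes

Convert departure to UTC: 02:01 + 6:00 = 08:01 UTC on Jul 2.
Add 1 hour 5 minutes flight time → 09:06 UTC.
Brisbane is UTC+10:00, so local arrival = 09:06 + 10:00 = 19:06 on Jul 2.
Layover = 02:21 − 19:06 (+1 day) = 7 hours 15 minutes.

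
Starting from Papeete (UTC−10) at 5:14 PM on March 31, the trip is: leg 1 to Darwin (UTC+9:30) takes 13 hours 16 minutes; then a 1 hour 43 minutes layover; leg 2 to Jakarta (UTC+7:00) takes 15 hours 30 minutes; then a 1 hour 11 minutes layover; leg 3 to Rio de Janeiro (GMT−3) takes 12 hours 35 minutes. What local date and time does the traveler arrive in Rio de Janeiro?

Convert departure to UTC: 5:14 PM + 10:00 = 3:14 AM UTC on Apr 1.
Add 13 hours and 16 minutes leg 1 → 4:30 PM UTC.
Add 1 hour 43 minutes layover in Darwin → 6:13 PM UTC.
Add 15 hours 30 minutes leg 2 → 9:43 AM UTC (Apr 2).
Add 1 hour 11 minutes layover in Jakarta → 10:54 AM UTC.
Add 12 hours and 35 minutes leg 3 → 11:29 PM UTC.
Rio de Janeiro is UTC−3:00, so local arrival = 11:29 PM − 3:00 = 8:29 PM on Apr 2.

8:29 PM on April 2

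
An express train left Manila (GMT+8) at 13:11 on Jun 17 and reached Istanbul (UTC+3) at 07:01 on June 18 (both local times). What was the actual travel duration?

Istanbul is 5:00 behind Manila.
Clock-face elapsed time (ignoring zones) is 17 hours 50 minutes.
Actual elapsed = 17 hours 50 minutes + 5:00 = 22 hours 50 minutes.

22 hours 50 minutes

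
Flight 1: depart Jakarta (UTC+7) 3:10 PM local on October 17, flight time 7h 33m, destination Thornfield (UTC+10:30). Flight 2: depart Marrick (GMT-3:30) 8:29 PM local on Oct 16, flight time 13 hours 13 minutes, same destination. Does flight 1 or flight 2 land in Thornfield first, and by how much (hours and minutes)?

the second, by 2 hours 31 minutes

Flight 1 in UTC: 3:10 PM − 7:00 = 8:10 AM on Oct 17.
+7 hours 33 minutes → arrive 3:43 PM UTC on Oct 17.
Flight 2 in UTC: 8:29 PM + 3:30 = 11:59 PM on Oct 16.
+13 hours and 13 minutes → arrive 1:12 PM UTC on Oct 17.
Flight 2 lands earlier by 2 hours 31 minutes.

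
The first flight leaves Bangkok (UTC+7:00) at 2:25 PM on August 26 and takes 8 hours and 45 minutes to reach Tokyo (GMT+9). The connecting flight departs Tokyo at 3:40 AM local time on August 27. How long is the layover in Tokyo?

2 hours 30 minutes

Convert departure to UTC: 2:25 PM − 7:00 = 7:25 AM UTC on Aug 26.
Add 8 hours and 45 minutes flight time → 4:10 PM UTC.
Tokyo is UTC+9:00, so local arrival = 4:10 PM + 9:00 = 1:10 AM on Aug 27.
Layover = 3:40 AM − 1:10 AM = 2 hours 30 minutes.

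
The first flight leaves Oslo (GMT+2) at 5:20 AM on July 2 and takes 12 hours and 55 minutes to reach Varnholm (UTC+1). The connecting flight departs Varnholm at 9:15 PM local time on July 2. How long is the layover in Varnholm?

Convert departure to UTC: 5:20 AM − 2:00 = 3:20 AM UTC on Jul 2.
Add 12 hours 55 minutes flight time → 4:15 PM UTC.
Varnholm is UTC+1:00, so local arrival = 4:15 PM + 1:00 = 5:15 PM on Jul 2.
Layover = 9:15 PM − 5:15 PM = 4 hours.

4 hours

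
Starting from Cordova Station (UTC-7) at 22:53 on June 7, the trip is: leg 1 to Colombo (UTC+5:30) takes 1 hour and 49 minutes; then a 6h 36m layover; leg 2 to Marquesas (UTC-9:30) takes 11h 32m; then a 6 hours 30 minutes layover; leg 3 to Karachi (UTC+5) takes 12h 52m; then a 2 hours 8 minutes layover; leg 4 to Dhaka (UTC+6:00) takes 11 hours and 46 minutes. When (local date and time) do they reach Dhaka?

17:06 on June 10

Convert departure to UTC: 22:53 + 7:00 = 05:53 UTC on Jun 8.
Add 1 hour 49 minutes leg 1 → 07:42 UTC.
Add 6 hours and 36 minutes layover in Colombo → 14:18 UTC.
Add 11 hours and 32 minutes leg 2 → 01:50 UTC (Jun 9).
Add 6 hours and 30 minutes layover in Marquesas → 08:20 UTC.
Add 12 hours and 52 minutes leg 3 → 21:12 UTC.
Add 2 hours 8 minutes layover in Karachi → 23:20 UTC.
Add 11 hours 46 minutes leg 4 → 11:06 UTC (Jun 10).
Dhaka is UTC+6:00, so local arrival = 11:06 + 6:00 = 17:06 on Jun 10.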